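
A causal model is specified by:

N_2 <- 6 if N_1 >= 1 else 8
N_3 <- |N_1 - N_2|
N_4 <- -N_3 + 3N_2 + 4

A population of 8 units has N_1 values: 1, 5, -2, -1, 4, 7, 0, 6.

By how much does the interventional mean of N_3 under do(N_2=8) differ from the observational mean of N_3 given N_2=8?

The intervention sets N_2=8 in all 8 units regardless of N_1. Recomputing N_3 per unit gives 7, 3, 10, 9, 4, 1, 8, 2; average 5.5.
Observing N_2=8 restricts to units where N_2's equation naturally yields 8: N_1 ∈ {-2, -1, 0}. In that subpopulation N_3 = 10, 9, 8, mean 9.
Difference = 5.5 − 9 = -3.5.

-3.5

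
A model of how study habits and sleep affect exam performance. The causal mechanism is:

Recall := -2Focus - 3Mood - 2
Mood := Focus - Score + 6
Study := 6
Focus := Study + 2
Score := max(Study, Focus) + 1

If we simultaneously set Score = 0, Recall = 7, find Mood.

The joint intervention fixes Score = 0, Recall = 7, removing each variable's own equation.
Focus = Study + 2  [with Study=6]  = 8
Mood = Focus - Score + 6  [with Focus=8, Score=0]  = 14

14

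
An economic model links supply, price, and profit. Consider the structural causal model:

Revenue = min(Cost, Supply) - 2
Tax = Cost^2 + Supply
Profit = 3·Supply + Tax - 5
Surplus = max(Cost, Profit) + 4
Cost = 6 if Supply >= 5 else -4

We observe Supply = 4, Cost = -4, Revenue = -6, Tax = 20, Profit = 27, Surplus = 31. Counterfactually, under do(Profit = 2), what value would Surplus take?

The intervention breaks the incoming arrows to Profit: Profit = 3·Supply + Tax - 5 no longer applies, and Profit = 2.
Cost = 6 if Supply >= 5 else -4  [with Supply=4]  = -4
Surplus = max(Cost, Profit) + 4  [with Cost=-4, Profit=2]  = 6

6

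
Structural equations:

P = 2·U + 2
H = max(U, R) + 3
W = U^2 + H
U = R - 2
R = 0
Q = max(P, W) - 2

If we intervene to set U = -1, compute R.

0

Under do(U=-1), the mechanism U = R - 2 is discarded; U is fixed at -1.
R is not downstream of the intervention, so its value is determined by the original equations.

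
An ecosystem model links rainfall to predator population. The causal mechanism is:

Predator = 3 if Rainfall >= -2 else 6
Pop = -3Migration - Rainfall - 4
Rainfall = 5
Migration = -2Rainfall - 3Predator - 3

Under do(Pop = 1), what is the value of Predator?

3

The intervention breaks the incoming arrows to Pop: Pop = -3Migration - Rainfall - 4 no longer applies, and Pop = 1.
Since Predator is not a descendant of the intervened variable, it is unaffected.
Predator = 3 if Rainfall >= -2 else 6  [with Rainfall=5]  = 3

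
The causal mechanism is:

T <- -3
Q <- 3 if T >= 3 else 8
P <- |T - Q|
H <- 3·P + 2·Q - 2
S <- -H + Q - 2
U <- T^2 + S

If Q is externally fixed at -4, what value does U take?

Under do(Q=-4), the mechanism Q <- 3 if T >= 3 else 8 is discarded; Q is fixed at -4.
P = |T - Q|  [with T=-3, Q=-4]  = 1
H = 3·P + 2·Q - 2  [with P=1, Q=-4]  = -7
S = -H + Q - 2  [with H=-7, Q=-4]  = 1
U = T^2 + S  [with T=-3, S=1]  = 10

10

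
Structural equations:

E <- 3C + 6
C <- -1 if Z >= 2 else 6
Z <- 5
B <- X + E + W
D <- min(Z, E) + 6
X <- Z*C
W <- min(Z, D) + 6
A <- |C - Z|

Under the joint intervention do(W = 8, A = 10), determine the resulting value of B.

6

Under do(W = 8, A = 10), each intervened variable's structural equation is replaced by its fixed value.
C = -1 if Z >= 2 else 6  [with Z=5]  = -1
E = 3C + 6  [with C=-1]  = 3
X = Z*C  [with Z=5, C=-1]  = -5
B = X + E + W  [with X=-5, E=3, W=8]  = 6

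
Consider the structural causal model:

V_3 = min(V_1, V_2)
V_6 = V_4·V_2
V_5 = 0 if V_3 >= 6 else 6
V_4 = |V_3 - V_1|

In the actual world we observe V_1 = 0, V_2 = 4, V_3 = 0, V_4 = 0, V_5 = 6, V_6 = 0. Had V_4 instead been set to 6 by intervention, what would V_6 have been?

24

Under do(V_4=6), the mechanism V_4 = |V_3 - V_1| is discarded; V_4 is fixed at 6.
V_6 = V_4·V_2  [with V_4=6, V_2=4]  = 24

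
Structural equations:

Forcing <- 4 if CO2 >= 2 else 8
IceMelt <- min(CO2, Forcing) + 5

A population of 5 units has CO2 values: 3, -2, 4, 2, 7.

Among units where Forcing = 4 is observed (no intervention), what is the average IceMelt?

8.25

Conditioning on Forcing=4 selects the 4 unit(s) with CO2 ∈ {3, 4, 2, 7}. Their IceMelt values: 8, 9, 7, 9. Mean = 8.25.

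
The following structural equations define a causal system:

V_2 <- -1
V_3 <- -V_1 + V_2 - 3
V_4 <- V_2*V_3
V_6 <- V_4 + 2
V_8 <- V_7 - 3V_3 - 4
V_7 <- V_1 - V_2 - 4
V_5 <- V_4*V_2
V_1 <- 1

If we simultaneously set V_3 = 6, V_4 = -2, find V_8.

The joint intervention fixes V_3 = 6, V_4 = -2, removing each variable's own equation.
V_7 = V_1 - V_2 - 4  [with V_1=1, V_2=-1]  = -2
V_8 = V_7 - 3V_3 - 4  [with V_7=-2, V_3=6]  = -24

-24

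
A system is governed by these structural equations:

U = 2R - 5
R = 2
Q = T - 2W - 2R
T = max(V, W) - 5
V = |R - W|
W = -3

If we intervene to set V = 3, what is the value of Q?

do(V=3) replaces the equation V = |R - W| with the constant V = 3.
T = max(V, W) - 5  [with V=3, W=-3]  = -2
Q = T - 2W - 2R  [with T=-2, W=-3, R=2]  = 0

0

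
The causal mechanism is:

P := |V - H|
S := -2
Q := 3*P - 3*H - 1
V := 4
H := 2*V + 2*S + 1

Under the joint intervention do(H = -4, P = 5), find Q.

Setting H = -4, P = 5 by intervention discards those variables' equations.
Q = 3*P - 3*H - 1  [with P=5, H=-4]  = 26

26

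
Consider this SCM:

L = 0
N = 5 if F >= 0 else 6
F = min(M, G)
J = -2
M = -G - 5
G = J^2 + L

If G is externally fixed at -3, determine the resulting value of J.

-2

Under do(G=-3), the mechanism G = J^2 + L is discarded; G is fixed at -3.
Since J is not a descendant of the intervened variable, it is unaffected.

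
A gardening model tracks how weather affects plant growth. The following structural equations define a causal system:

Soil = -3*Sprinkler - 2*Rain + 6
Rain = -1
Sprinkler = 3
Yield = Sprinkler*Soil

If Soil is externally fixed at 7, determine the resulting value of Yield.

21

The intervention breaks the incoming arrows to Soil: Soil = -3*Sprinkler - 2*Rain + 6 no longer applies, and Soil = 7.
Yield = Sprinkler*Soil  [with Sprinkler=3, Soil=7]  = 21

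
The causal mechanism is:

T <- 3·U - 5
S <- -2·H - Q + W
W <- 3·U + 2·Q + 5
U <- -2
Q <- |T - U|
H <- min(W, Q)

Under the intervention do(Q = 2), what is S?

The intervention breaks the incoming arrows to Q: Q <- |T - U| no longer applies, and Q = 2.
W = 3·U + 2·Q + 5  [with U=-2, Q=2]  = 3
H = min(W, Q)  [with W=3, Q=2]  = 2
S = -2·H - Q + W  [with H=2, Q=2, W=3]  = -3

-3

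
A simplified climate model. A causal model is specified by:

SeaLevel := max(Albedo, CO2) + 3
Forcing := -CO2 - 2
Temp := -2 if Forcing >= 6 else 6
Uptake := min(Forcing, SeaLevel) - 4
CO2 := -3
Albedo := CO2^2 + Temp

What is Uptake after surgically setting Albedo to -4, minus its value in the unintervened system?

Under do(Albedo=-4), the mechanism Albedo := CO2^2 + Temp is discarded; Albedo is fixed at -4.
Forcing = -CO2 - 2  [with CO2=-3]  = 1
SeaLevel = max(Albedo, CO2) + 3  [with Albedo=-4, CO2=-3]  = 0
Uptake = min(Forcing, SeaLevel) - 4  [with Forcing=1, SeaLevel=0]  = -4
Without intervention: Forcing = -CO2 - 2  [with CO2=-3]  = 1; Temp = -2 if Forcing >= 6 else 6  [with Forcing=1]  = 6; Albedo = CO2^2 + Temp  [with CO2=-3, Temp=6]  = 15; SeaLevel = max(Albedo, CO2) + 3  [with Albedo=15, CO2=-3]  = 18; Uptake = min(Forcing, SeaLevel) - 4  [with Forcing=1, SeaLevel=18]  = -3.
Change = -4 − (-3) = -1.

-1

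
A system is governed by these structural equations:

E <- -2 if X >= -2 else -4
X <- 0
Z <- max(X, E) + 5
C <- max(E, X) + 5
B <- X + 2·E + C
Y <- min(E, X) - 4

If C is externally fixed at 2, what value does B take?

-2

Intervening sets C = 2 and removes its equation (C <- max(E, X) + 5).
E = -2 if X >= -2 else -4  [with X=0]  = -2
B = X + 2·E + C  [with X=0, E=-2, C=2]  = -2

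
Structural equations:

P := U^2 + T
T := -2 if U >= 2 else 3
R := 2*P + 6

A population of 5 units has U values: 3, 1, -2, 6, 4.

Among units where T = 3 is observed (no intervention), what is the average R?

17

Conditioning on T=3 selects the 2 unit(s) with U ∈ {1, -2}. Their R values: 14, 20. Mean = 17.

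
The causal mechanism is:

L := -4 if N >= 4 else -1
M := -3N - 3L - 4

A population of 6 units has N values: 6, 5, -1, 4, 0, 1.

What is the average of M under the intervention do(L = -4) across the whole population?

0.5

The intervention sets L=-4 in all 6 units regardless of N. Recomputing M per unit gives -10, -7, 11, -4, 8, 5; average 0.5.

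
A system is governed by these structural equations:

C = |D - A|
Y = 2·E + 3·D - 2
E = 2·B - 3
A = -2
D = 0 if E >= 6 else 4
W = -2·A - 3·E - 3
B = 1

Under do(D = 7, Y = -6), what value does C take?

9

The joint intervention fixes D = 7, Y = -6, removing each variable's own equation.
C = |D - A|  [with D=7, A=-2]  = 9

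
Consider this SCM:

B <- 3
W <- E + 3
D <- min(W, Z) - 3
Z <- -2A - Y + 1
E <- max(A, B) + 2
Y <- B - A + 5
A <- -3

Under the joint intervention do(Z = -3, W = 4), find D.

-6

Under do(Z = -3, W = 4), each intervened variable's structural equation is replaced by its fixed value.
D = min(W, Z) - 3  [with W=4, Z=-3]  = -6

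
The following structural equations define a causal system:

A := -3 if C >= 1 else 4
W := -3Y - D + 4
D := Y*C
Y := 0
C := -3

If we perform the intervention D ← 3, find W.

Intervening sets D = 3 and removes its equation (D := Y*C).
W = -3Y - D + 4  [with Y=0, D=3]  = 1

1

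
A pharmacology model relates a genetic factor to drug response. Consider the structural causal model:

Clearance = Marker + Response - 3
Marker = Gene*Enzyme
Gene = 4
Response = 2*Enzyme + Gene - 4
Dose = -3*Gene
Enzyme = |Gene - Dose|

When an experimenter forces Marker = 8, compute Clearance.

37

Under do(Marker=8), the mechanism Marker = Gene*Enzyme is discarded; Marker is fixed at 8.
Dose = -3*Gene  [with Gene=4]  = -12
Enzyme = |Gene - Dose|  [with Gene=4, Dose=-12]  = 16
Response = 2*Enzyme + Gene - 4  [with Enzyme=16, Gene=4]  = 32
Clearance = Marker + Response - 3  [with Marker=8, Response=32]  = 37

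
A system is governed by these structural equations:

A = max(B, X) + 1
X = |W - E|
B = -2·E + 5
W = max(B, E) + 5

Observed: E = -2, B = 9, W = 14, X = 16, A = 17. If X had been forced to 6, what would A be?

Intervening sets X = 6 and removes its equation (X = |W - E|).
B = -2·E + 5  [with E=-2]  = 9
A = max(B, X) + 1  [with B=9, X=6]  = 10

10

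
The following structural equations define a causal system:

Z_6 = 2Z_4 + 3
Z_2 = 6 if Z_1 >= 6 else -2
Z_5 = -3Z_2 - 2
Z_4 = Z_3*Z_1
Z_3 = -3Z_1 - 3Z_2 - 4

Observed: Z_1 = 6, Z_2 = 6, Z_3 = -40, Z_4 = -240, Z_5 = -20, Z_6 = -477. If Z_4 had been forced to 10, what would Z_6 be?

Under do(Z_4=10), the mechanism Z_4 = Z_3*Z_1 is discarded; Z_4 is fixed at 10.
Z_6 = 2Z_4 + 3  [with Z_4=10]  = 23

23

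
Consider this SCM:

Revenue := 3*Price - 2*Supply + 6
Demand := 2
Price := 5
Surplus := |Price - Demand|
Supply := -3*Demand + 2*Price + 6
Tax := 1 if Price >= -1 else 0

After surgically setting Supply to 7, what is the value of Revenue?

The intervention breaks the incoming arrows to Supply: Supply := -3*Demand + 2*Price + 6 no longer applies, and Supply = 7.
Revenue = 3*Price - 2*Supply + 6  [with Price=5, Supply=7]  = 7

7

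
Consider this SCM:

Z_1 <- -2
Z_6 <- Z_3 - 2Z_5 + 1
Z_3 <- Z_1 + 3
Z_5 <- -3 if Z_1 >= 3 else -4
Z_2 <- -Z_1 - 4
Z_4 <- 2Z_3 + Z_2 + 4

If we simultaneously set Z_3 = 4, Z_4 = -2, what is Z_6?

Setting Z_3 = 4, Z_4 = -2 by intervention discards those variables' equations.
Z_5 = -3 if Z_1 >= 3 else -4  [with Z_1=-2]  = -4
Z_6 = Z_3 - 2Z_5 + 1  [with Z_3=4, Z_5=-4]  = 13

13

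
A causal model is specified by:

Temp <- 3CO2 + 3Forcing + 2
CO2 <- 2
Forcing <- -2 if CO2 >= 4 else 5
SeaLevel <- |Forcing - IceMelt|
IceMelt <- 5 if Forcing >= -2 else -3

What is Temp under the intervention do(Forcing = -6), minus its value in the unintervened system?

The intervention breaks the incoming arrows to Forcing: Forcing <- -2 if CO2 >= 4 else 5 no longer applies, and Forcing = -6.
Temp = 3CO2 + 3Forcing + 2  [with CO2=2, Forcing=-6]  = -10
Without intervention: Forcing = -2 if CO2 >= 4 else 5  [with CO2=2]  = 5; Temp = 3CO2 + 3Forcing + 2  [with CO2=2, Forcing=5]  = 23.
Change = -10 − 23 = -33.

-33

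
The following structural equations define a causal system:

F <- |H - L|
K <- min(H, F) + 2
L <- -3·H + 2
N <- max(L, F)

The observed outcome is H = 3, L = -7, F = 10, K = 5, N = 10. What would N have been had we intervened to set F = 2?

2

do(F=2) replaces the equation F <- |H - L| with the constant F = 2.
L = -3·H + 2  [with H=3]  = -7
N = max(L, F)  [with L=-7, F=2]  = 2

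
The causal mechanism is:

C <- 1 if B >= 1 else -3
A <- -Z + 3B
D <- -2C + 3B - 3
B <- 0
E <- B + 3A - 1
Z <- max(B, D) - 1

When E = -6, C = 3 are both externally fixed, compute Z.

Under do(E = -6, C = 3), each intervened variable's structural equation is replaced by its fixed value.
D = -2C + 3B - 3  [with C=3, B=0]  = -9
Z = max(B, D) - 1  [with B=0, D=-9]  = -1

-1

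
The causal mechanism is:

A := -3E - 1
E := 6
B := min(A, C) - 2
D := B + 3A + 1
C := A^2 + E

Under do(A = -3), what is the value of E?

Under do(A=-3), the mechanism A := -3E - 1 is discarded; A is fixed at -3.
E is not downstream of the intervention, so its value is determined by the original equations.

6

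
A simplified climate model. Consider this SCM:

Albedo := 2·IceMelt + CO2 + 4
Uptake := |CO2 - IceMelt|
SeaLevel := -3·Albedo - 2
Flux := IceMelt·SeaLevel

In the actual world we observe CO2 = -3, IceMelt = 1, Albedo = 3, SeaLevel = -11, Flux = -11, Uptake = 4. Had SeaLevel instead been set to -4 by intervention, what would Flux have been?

Intervening sets SeaLevel = -4 and removes its equation (SeaLevel := -3·Albedo - 2).
Flux = IceMelt·SeaLevel  [with IceMelt=1, SeaLevel=-4]  = -4

-4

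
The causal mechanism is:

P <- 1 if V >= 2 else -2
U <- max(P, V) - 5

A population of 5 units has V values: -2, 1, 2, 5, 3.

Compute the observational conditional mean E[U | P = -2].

Conditioning on P=-2 selects the 2 unit(s) with V ∈ {-2, 1}. Their U values: -7, -4. Mean = -5.5.

-5.5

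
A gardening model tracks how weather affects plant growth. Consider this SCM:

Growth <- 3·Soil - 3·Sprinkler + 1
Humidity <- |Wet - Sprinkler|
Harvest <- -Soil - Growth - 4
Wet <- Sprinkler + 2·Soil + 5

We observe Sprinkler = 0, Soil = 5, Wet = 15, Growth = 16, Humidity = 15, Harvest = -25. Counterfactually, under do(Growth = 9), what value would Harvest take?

Under do(Growth=9), the mechanism Growth <- 3·Soil - 3·Sprinkler + 1 is discarded; Growth is fixed at 9.
Harvest = -Soil - Growth - 4  [with Soil=5, Growth=9]  = -18

-18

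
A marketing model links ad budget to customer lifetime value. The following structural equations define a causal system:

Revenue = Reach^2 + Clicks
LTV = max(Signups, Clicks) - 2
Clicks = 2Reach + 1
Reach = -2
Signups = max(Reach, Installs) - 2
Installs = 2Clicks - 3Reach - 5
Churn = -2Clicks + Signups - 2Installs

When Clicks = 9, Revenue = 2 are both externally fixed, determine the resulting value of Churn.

Setting Clicks = 9, Revenue = 2 by intervention discards those variables' equations.
Installs = 2Clicks - 3Reach - 5  [with Clicks=9, Reach=-2]  = 19
Signups = max(Reach, Installs) - 2  [with Reach=-2, Installs=19]  = 17
Churn = -2Clicks + Signups - 2Installs  [with Clicks=9, Signups=17, Installs=19]  = -39

-39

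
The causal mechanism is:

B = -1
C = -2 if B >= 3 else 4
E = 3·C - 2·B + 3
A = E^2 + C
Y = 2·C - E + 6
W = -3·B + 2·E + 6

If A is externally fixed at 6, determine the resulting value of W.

43

Under do(A=6), the mechanism A = E^2 + C is discarded; A is fixed at 6.
Since W is not a descendant of the intervened variable, it is unaffected.
C = -2 if B >= 3 else 4  [with B=-1]  = 4
E = 3·C - 2·B + 3  [with C=4, B=-1]  = 17
W = -3·B + 2·E + 6  [with B=-1, E=17]  = 43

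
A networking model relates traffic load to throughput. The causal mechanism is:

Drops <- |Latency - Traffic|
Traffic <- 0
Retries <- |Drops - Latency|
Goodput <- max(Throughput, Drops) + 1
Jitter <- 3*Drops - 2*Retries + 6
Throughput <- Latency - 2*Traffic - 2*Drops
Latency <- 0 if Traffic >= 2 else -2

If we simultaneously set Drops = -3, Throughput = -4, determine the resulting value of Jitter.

-5

The joint intervention fixes Drops = -3, Throughput = -4, removing each variable's own equation.
Latency = 0 if Traffic >= 2 else -2  [with Traffic=0]  = -2
Retries = |Drops - Latency|  [with Drops=-3, Latency=-2]  = 1
Jitter = 3*Drops - 2*Retries + 6  [with Drops=-3, Retries=1]  = -5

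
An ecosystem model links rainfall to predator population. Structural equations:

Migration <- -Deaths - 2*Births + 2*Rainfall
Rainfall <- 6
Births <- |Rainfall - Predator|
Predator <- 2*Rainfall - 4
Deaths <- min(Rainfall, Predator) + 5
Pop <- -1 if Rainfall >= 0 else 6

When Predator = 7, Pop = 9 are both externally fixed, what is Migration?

-1

Setting Predator = 7, Pop = 9 by intervention discards those variables' equations.
Births = |Rainfall - Predator|  [with Rainfall=6, Predator=7]  = 1
Deaths = min(Rainfall, Predator) + 5  [with Rainfall=6, Predator=7]  = 11
Migration = -Deaths - 2*Births + 2*Rainfall  [with Deaths=11, Births=1, Rainfall=6]  = -1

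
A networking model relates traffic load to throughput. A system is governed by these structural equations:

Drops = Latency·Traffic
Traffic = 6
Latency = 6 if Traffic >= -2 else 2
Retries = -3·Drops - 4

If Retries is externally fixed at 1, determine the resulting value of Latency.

6

The intervention breaks the incoming arrows to Retries: Retries = -3·Drops - 4 no longer applies, and Retries = 1.
Since Latency is not a descendant of the intervened variable, it is unaffected.
Latency = 6 if Traffic >= -2 else 2  [with Traffic=6]  = 6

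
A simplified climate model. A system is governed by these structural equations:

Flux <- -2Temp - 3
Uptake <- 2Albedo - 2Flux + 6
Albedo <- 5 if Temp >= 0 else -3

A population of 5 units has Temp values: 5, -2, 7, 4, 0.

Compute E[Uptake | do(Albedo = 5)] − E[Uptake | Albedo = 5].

-4.8

do(Albedo=5) breaks Albedo's dependence on Temp. With Albedo=5 fixed, Uptake across the units is 42, 14, 50, 38, 22, mean 33.2.
Conditioning on Albedo=5 selects the 4 unit(s) with Temp ∈ {5, 7, 4, 0}. Their Uptake values: 42, 50, 38, 22. Mean = 38.
Difference = 33.2 − 38 = -4.8.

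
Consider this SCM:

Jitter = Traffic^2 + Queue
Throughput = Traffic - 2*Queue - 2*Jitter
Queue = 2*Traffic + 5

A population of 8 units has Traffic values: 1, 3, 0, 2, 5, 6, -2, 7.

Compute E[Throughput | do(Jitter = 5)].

The intervention sets Jitter=5 in all 8 units regardless of Traffic. Recomputing Throughput per unit gives -23, -29, -20, -26, -35, -38, -14, -41; average -28.25.

-28.25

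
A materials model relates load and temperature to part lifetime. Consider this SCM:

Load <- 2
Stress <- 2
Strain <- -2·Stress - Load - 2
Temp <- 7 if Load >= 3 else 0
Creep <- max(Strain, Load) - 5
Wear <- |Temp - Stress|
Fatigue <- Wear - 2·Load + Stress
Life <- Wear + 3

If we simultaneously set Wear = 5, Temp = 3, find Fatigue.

Under do(Wear = 5, Temp = 3), each intervened variable's structural equation is replaced by its fixed value.
Fatigue = Wear - 2·Load + Stress  [with Wear=5, Load=2, Stress=2]  = 3

3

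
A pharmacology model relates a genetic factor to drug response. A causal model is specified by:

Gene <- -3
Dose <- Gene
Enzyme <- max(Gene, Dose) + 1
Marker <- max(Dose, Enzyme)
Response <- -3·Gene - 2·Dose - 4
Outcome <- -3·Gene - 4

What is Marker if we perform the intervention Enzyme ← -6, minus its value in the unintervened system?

-1

The intervention breaks the incoming arrows to Enzyme: Enzyme <- max(Gene, Dose) + 1 no longer applies, and Enzyme = -6.
Dose = Gene  [with Gene=-3]  = -3
Marker = max(Dose, Enzyme)  [with Dose=-3, Enzyme=-6]  = -3
Without intervention: Dose = Gene  [with Gene=-3]  = -3; Enzyme = max(Gene, Dose) + 1  [with Gene=-3, Dose=-3]  = -2; Marker = max(Dose, Enzyme)  [with Dose=-3, Enzyme=-2]  = -2.
Change = -3 − (-2) = -1.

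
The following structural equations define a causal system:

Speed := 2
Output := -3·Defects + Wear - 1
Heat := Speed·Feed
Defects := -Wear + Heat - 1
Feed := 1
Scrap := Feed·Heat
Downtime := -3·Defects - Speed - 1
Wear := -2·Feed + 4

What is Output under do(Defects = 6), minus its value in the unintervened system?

-21

Under do(Defects=6), the mechanism Defects := -Wear + Heat - 1 is discarded; Defects is fixed at 6.
Wear = -2·Feed + 4  [with Feed=1]  = 2
Output = -3·Defects + Wear - 1  [with Defects=6, Wear=2]  = -17
Without intervention: Heat = Speed·Feed  [with Speed=2, Feed=1]  = 2; Wear = -2·Feed + 4  [with Feed=1]  = 2; Defects = -Wear + Heat - 1  [with Wear=2, Heat=2]  = -1; Output = -3·Defects + Wear - 1  [with Defects=-1, Wear=2]  = 4.
Change = -17 − 4 = -21.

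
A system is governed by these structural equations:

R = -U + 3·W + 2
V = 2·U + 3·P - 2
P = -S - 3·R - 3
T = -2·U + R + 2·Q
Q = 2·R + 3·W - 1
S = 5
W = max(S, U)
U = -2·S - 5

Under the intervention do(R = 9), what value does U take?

-15

The intervention breaks the incoming arrows to R: R = -U + 3·W + 2 no longer applies, and R = 9.
Since U is not a descendant of the intervened variable, it is unaffected.
U = -2·S - 5  [with S=5]  = -15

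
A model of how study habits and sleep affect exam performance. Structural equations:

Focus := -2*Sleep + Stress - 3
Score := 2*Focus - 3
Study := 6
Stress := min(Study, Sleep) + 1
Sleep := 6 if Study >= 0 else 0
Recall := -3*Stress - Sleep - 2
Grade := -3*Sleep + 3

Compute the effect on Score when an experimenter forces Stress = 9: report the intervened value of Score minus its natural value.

4

do(Stress=9) replaces the equation Stress := min(Study, Sleep) + 1 with the constant Stress = 9.
Sleep = 6 if Study >= 0 else 0  [with Study=6]  = 6
Focus = -2*Sleep + Stress - 3  [with Sleep=6, Stress=9]  = -6
Score = 2*Focus - 3  [with Focus=-6]  = -15
Without intervention: Sleep = 6 if Study >= 0 else 0  [with Study=6]  = 6; Stress = min(Study, Sleep) + 1  [with Study=6, Sleep=6]  = 7; Focus = -2*Sleep + Stress - 3  [with Sleep=6, Stress=7]  = -8; Score = 2*Focus - 3  [with Focus=-8]  = -19.
Change = -15 − (-19) = 4.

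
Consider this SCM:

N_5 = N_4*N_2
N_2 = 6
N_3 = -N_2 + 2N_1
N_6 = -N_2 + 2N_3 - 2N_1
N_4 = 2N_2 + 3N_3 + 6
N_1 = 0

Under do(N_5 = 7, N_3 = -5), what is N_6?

The joint intervention fixes N_5 = 7, N_3 = -5, removing each variable's own equation.
N_6 = -N_2 + 2N_3 - 2N_1  [with N_2=6, N_3=-5, N_1=0]  = -16

-16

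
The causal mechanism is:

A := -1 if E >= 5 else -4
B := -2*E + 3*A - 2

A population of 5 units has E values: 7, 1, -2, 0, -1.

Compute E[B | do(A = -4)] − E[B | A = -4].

-3

The intervention sets A=-4 in all 5 units regardless of E. Recomputing B per unit gives -28, -16, -10, -14, -12; average -16.
E[B|A=-4] averages over only the 4 units with A=-4 (E = 1, -2, 0, -1): B = -16, -10, -14, -12, mean -13.
Difference = -16 − (-13) = -3.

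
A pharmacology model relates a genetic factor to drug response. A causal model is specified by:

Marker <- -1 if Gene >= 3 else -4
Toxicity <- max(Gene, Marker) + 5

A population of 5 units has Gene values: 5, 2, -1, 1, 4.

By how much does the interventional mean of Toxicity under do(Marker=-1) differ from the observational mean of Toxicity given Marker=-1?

-2.3

The intervention sets Marker=-1 in all 5 units regardless of Gene. Recomputing Toxicity per unit gives 10, 7, 4, 6, 9; average 7.2.
Conditioning on Marker=-1 selects the 2 unit(s) with Gene ∈ {5, 4}. Their Toxicity values: 10, 9. Mean = 9.5.
Difference = 7.2 − 9.5 = -2.3.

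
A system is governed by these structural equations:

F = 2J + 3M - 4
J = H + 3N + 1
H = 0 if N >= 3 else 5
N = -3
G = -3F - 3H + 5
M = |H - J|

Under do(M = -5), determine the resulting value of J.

-3

Under do(M=-5), the mechanism M = |H - J| is discarded; M is fixed at -5.
Since J is not a descendant of the intervened variable, it is unaffected.
H = 0 if N >= 3 else 5  [with N=-3]  = 5
J = H + 3N + 1  [with H=5, N=-3]  = -3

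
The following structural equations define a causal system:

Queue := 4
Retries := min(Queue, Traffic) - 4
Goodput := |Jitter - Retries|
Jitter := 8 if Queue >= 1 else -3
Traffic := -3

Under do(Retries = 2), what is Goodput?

do(Retries=2) replaces the equation Retries := min(Queue, Traffic) - 4 with the constant Retries = 2.
Jitter = 8 if Queue >= 1 else -3  [with Queue=4]  = 8
Goodput = |Jitter - Retries|  [with Jitter=8, Retries=2]  = 6

6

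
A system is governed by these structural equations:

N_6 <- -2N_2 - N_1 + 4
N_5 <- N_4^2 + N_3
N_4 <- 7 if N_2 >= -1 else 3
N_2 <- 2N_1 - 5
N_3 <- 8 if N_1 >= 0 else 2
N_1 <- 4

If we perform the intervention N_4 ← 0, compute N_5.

Intervening sets N_4 = 0 and removes its equation (N_4 <- 7 if N_2 >= -1 else 3).
N_3 = 8 if N_1 >= 0 else 2  [with N_1=4]  = 8
N_5 = N_4^2 + N_3  [with N_4=0, N_3=8]  = 8

8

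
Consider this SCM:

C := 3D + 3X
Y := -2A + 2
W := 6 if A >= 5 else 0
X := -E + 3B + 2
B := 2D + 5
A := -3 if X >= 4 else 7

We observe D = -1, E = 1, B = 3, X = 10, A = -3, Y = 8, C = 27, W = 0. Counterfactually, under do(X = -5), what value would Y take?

-12

Under do(X=-5), the mechanism X := -E + 3B + 2 is discarded; X is fixed at -5.
A = -3 if X >= 4 else 7  [with X=-5]  = 7
Y = -2A + 2  [with A=7]  = -12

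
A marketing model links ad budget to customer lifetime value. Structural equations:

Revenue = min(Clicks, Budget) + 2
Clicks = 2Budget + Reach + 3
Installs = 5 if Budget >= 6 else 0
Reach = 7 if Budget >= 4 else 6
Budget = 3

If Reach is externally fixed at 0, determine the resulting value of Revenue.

do(Reach=0) replaces the equation Reach = 7 if Budget >= 4 else 6 with the constant Reach = 0.
Clicks = 2Budget + Reach + 3  [with Budget=3, Reach=0]  = 9
Revenue = min(Clicks, Budget) + 2  [with Clicks=9, Budget=3]  = 5

5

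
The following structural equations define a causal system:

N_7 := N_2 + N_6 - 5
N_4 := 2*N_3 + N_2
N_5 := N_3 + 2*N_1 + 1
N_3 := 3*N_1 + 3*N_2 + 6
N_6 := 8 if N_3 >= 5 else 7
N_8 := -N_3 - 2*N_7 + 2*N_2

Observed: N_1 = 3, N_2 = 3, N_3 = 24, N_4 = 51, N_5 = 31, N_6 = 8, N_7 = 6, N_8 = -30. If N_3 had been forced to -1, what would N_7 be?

5

The intervention breaks the incoming arrows to N_3: N_3 := 3*N_1 + 3*N_2 + 6 no longer applies, and N_3 = -1.
N_6 = 8 if N_3 >= 5 else 7  [with N_3=-1]  = 7
N_7 = N_2 + N_6 - 5  [with N_2=3, N_6=7]  = 5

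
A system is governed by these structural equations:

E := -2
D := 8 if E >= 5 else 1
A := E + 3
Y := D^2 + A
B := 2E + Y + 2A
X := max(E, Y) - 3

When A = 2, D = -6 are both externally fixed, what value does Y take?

38

The joint intervention fixes A = 2, D = -6, removing each variable's own equation.
Y = D^2 + A  [with D=-6, A=2]  = 38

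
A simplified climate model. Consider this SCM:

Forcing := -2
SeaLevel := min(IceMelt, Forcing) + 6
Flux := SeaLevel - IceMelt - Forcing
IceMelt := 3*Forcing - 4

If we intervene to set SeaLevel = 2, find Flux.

14

The intervention breaks the incoming arrows to SeaLevel: SeaLevel := min(IceMelt, Forcing) + 6 no longer applies, and SeaLevel = 2.
IceMelt = 3*Forcing - 4  [with Forcing=-2]  = -10
Flux = SeaLevel - IceMelt - Forcing  [with SeaLevel=2, IceMelt=-10, Forcing=-2]  = 14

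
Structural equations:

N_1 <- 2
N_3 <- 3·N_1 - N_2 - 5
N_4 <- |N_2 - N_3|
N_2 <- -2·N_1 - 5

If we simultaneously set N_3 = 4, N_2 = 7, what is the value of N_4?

3

The joint intervention fixes N_3 = 4, N_2 = 7, removing each variable's own equation.
N_4 = |N_2 - N_3|  [with N_2=7, N_3=4]  = 3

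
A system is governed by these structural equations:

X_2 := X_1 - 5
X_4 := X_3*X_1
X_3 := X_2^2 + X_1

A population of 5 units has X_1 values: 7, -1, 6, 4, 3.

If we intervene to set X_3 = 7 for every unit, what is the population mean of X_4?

The intervention sets X_3=7 in all 5 units regardless of X_1. Recomputing X_4 per unit gives 49, -7, 42, 28, 21; average 26.6.

26.6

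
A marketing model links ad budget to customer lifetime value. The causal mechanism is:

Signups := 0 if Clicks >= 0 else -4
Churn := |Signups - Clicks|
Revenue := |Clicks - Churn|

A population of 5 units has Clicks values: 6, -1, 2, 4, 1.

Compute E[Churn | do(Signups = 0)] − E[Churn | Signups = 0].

-0.45

The intervention sets Signups=0 in all 5 units regardless of Clicks. Recomputing Churn per unit gives 6, 1, 2, 4, 1; average 2.8.
Observing Signups=0 restricts to units where Signups's equation naturally yields 0: Clicks ∈ {6, 2, 4, 1}. In that subpopulation Churn = 6, 2, 4, 1, mean 3.25.
Difference = 2.8 − 3.25 = -0.45.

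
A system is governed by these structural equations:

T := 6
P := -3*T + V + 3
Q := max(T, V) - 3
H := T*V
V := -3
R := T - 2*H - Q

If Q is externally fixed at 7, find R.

35

do(Q=7) replaces the equation Q := max(T, V) - 3 with the constant Q = 7.
H = T*V  [with T=6, V=-3]  = -18
R = T - 2*H - Q  [with T=6, H=-18, Q=7]  = 35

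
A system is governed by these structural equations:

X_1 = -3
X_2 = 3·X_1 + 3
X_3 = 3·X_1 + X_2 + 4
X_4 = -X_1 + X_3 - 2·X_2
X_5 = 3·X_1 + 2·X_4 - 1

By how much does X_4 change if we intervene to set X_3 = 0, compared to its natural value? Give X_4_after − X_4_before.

11

The intervention breaks the incoming arrows to X_3: X_3 = 3·X_1 + X_2 + 4 no longer applies, and X_3 = 0.
X_2 = 3·X_1 + 3  [with X_1=-3]  = -6
X_4 = -X_1 + X_3 - 2·X_2  [with X_1=-3, X_3=0, X_2=-6]  = 15
Without intervention: X_2 = 3·X_1 + 3  [with X_1=-3]  = -6; X_3 = 3·X_1 + X_2 + 4  [with X_1=-3, X_2=-6]  = -11; X_4 = -X_1 + X_3 - 2·X_2  [with X_1=-3, X_3=-11, X_2=-6]  = 4.
Change = 15 − 4 = 11.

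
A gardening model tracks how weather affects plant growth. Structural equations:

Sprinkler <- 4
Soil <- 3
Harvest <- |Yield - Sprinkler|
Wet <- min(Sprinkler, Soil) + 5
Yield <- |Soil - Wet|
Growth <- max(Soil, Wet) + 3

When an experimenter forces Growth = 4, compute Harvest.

Under do(Growth=4), the mechanism Growth <- max(Soil, Wet) + 3 is discarded; Growth is fixed at 4.
Since Harvest is not a descendant of the intervened variable, it is unaffected.
Wet = min(Sprinkler, Soil) + 5  [with Sprinkler=4, Soil=3]  = 8
Yield = |Soil - Wet|  [with Soil=3, Wet=8]  = 5
Harvest = |Yield - Sprinkler|  [with Yield=5, Sprinkler=4]  = 1

1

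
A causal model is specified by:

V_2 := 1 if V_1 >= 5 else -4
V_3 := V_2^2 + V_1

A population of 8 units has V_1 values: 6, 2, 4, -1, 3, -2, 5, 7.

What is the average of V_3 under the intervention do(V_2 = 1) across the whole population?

4

do(V_2=1) breaks V_2's dependence on V_1. With V_2=1 fixed, V_3 across the units is 7, 3, 5, 0, 4, -1, 6, 8, mean 4.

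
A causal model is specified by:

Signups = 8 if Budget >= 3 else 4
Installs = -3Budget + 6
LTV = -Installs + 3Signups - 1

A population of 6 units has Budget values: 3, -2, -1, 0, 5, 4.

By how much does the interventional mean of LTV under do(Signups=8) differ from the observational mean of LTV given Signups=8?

-7.5

Under do(Signups=8), Signups's equation is replaced by Signups=8 for every unit. Per-unit LTV: 26, 11, 14, 17, 32, 29. Mean = 21.5.
Observing Signups=8 restricts to units where Signups's equation naturally yields 8: Budget ∈ {3, 5, 4}. In that subpopulation LTV = 26, 32, 29, mean 29.
Difference = 21.5 − 29 = -7.5.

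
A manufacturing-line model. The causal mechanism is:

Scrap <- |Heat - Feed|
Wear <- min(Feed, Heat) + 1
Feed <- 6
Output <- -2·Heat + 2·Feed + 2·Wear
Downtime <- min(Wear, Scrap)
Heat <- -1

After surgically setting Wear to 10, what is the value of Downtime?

7

The intervention breaks the incoming arrows to Wear: Wear <- min(Feed, Heat) + 1 no longer applies, and Wear = 10.
Scrap = |Heat - Feed|  [with Heat=-1, Feed=6]  = 7
Downtime = min(Wear, Scrap)  [with Wear=10, Scrap=7]  = 7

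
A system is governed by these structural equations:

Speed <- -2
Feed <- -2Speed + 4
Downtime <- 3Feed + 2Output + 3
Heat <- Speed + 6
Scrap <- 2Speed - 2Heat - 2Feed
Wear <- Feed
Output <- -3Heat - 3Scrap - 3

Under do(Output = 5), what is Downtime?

Intervening sets Output = 5 and removes its equation (Output <- -3Heat - 3Scrap - 3).
Feed = -2Speed + 4  [with Speed=-2]  = 8
Downtime = 3Feed + 2Output + 3  [with Feed=8, Output=5]  = 37

37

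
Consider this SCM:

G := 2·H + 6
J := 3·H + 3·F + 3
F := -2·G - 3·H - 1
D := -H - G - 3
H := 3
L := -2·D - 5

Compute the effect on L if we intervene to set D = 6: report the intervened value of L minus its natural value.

The intervention breaks the incoming arrows to D: D := -H - G - 3 no longer applies, and D = 6.
L = -2·D - 5  [with D=6]  = -17
Without intervention: G = 2·H + 6  [with H=3]  = 12; D = -H - G - 3  [with H=3, G=12]  = -18; L = -2·D - 5  [with D=-18]  = 31.
Change = -17 − 31 = -48.

-48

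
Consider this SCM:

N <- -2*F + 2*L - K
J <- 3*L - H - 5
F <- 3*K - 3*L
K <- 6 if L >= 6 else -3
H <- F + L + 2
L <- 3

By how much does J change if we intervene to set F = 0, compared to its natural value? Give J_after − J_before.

The intervention breaks the incoming arrows to F: F <- 3*K - 3*L no longer applies, and F = 0.
H = F + L + 2  [with F=0, L=3]  = 5
J = 3*L - H - 5  [with L=3, H=5]  = -1
Without intervention: K = 6 if L >= 6 else -3  [with L=3]  = -3; F = 3*K - 3*L  [with K=-3, L=3]  = -18; H = F + L + 2  [with F=-18, L=3]  = -13; J = 3*L - H - 5  [with L=3, H=-13]  = 17.
Change = -1 − 17 = -18.

-18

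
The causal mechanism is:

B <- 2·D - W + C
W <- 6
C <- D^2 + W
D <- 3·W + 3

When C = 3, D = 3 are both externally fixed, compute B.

The joint intervention fixes C = 3, D = 3, removing each variable's own equation.
B = 2·D - W + C  [with D=3, W=6, C=3]  = 3

3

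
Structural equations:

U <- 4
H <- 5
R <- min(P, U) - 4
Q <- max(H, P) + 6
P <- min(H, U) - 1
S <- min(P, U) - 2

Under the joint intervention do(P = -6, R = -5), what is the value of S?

-8

The joint intervention fixes P = -6, R = -5, removing each variable's own equation.
S = min(P, U) - 2  [with P=-6, U=4]  = -8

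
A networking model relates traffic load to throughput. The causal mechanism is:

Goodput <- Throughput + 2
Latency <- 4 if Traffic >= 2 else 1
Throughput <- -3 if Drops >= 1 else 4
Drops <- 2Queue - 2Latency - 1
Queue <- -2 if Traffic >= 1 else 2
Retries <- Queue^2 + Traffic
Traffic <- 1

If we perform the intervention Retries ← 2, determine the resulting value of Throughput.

The intervention breaks the incoming arrows to Retries: Retries <- Queue^2 + Traffic no longer applies, and Retries = 2.
Since Throughput is not a descendant of the intervened variable, it is unaffected.
Latency = 4 if Traffic >= 2 else 1  [with Traffic=1]  = 1
Queue = -2 if Traffic >= 1 else 2  [with Traffic=1]  = -2
Drops = 2Queue - 2Latency - 1  [with Queue=-2, Latency=1]  = -7
Throughput = -3 if Drops >= 1 else 4  [with Drops=-7]  = 4

4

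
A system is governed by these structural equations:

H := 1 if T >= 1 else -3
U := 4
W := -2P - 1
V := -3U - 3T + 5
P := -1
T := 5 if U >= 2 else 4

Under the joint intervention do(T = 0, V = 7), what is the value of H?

The joint intervention fixes T = 0, V = 7, removing each variable's own equation.
H = 1 if T >= 1 else -3  [with T=0]  = -3

-3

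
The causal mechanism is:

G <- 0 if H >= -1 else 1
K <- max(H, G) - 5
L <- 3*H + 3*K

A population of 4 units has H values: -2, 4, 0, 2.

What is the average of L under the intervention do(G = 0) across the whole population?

-7.5

The intervention sets G=0 in all 4 units regardless of H. Recomputing L per unit gives -21, 9, -15, -3; average -7.5.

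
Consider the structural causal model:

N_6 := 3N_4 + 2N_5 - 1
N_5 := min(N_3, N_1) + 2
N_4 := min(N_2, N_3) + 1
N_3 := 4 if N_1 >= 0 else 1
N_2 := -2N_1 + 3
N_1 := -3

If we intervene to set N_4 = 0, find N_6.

Under do(N_4=0), the mechanism N_4 := min(N_2, N_3) + 1 is discarded; N_4 is fixed at 0.
N_3 = 4 if N_1 >= 0 else 1  [with N_1=-3]  = 1
N_5 = min(N_3, N_1) + 2  [with N_3=1, N_1=-3]  = -1
N_6 = 3N_4 + 2N_5 - 1  [with N_4=0, N_5=-1]  = -3

-3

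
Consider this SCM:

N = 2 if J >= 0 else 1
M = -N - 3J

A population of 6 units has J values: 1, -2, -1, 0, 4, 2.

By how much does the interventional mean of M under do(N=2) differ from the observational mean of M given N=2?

3.25

The intervention sets N=2 in all 6 units regardless of J. Recomputing M per unit gives -5, 4, 1, -2, -14, -8; average -4.
Conditioning on N=2 selects the 4 unit(s) with J ∈ {1, 0, 4, 2}. Their M values: -5, -2, -14, -8. Mean = -7.25.
Difference = -4 − (-7.25) = 3.25.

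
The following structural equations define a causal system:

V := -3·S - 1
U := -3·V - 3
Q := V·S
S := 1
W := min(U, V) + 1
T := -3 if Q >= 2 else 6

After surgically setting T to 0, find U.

do(T=0) replaces the equation T := -3 if Q >= 2 else 6 with the constant T = 0.
U is not downstream of the intervention, so its value is determined by the original equations.
V = -3·S - 1  [with S=1]  = -4
U = -3·V - 3  [with V=-4]  = 9

9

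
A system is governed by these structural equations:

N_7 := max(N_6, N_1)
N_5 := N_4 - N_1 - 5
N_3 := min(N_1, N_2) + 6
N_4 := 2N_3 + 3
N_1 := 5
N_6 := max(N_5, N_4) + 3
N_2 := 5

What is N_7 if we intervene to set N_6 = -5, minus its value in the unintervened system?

-23

Intervening sets N_6 = -5 and removes its equation (N_6 := max(N_5, N_4) + 3).
N_7 = max(N_6, N_1)  [with N_6=-5, N_1=5]  = 5
Without intervention: N_3 = min(N_1, N_2) + 6  [with N_1=5, N_2=5]  = 11; N_4 = 2N_3 + 3  [with N_3=11]  = 25; N_5 = N_4 - N_1 - 5  [with N_4=25, N_1=5]  = 15; N_6 = max(N_5, N_4) + 3  [with N_5=15, N_4=25]  = 28; N_7 = max(N_6, N_1)  [with N_6=28, N_1=5]  = 28.
Change = 5 − 28 = -23.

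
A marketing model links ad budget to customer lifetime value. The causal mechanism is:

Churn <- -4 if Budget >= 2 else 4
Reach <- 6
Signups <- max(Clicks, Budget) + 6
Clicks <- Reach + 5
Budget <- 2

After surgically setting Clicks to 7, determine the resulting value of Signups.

The intervention breaks the incoming arrows to Clicks: Clicks <- Reach + 5 no longer applies, and Clicks = 7.
Signups = max(Clicks, Budget) + 6  [with Clicks=7, Budget=2]  = 13

13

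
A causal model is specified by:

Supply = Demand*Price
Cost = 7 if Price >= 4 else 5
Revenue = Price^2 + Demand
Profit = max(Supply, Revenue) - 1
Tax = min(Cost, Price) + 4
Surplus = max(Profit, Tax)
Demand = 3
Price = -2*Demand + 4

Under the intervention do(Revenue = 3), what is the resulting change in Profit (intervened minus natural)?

-4

Under do(Revenue=3), the mechanism Revenue = Price^2 + Demand is discarded; Revenue is fixed at 3.
Price = -2*Demand + 4  [with Demand=3]  = -2
Supply = Demand*Price  [with Demand=3, Price=-2]  = -6
Profit = max(Supply, Revenue) - 1  [with Supply=-6, Revenue=3]  = 2
Without intervention: Price = -2*Demand + 4  [with Demand=3]  = -2; Supply = Demand*Price  [with Demand=3, Price=-2]  = -6; Revenue = Price^2 + Demand  [with Price=-2, Demand=3]  = 7; Profit = max(Supply, Revenue) - 1  [with Supply=-6, Revenue=7]  = 6.
Change = 2 − 6 = -4.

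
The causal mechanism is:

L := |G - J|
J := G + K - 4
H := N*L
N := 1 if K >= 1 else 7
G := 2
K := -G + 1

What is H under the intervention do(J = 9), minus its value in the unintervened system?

The intervention breaks the incoming arrows to J: J := G + K - 4 no longer applies, and J = 9.
K = -G + 1  [with G=2]  = -1
N = 1 if K >= 1 else 7  [with K=-1]  = 7
L = |G - J|  [with G=2, J=9]  = 7
H = N*L  [with N=7, L=7]  = 49
Without intervention: K = -G + 1  [with G=2]  = -1; J = G + K - 4  [with G=2, K=-1]  = -3; N = 1 if K >= 1 else 7  [with K=-1]  = 7; L = |G - J|  [with G=2, J=-3]  = 5; H = N*L  [with N=7, L=5]  = 35.
Change = 49 − 35 = 14.

14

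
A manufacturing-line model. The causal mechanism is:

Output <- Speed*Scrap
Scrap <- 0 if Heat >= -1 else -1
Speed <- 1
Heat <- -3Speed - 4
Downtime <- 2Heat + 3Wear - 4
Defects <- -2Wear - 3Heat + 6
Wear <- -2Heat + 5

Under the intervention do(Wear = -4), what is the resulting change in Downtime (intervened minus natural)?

-69

The intervention breaks the incoming arrows to Wear: Wear <- -2Heat + 5 no longer applies, and Wear = -4.
Heat = -3Speed - 4  [with Speed=1]  = -7
Downtime = 2Heat + 3Wear - 4  [with Heat=-7, Wear=-4]  = -30
Without intervention: Heat = -3Speed - 4  [with Speed=1]  = -7; Wear = -2Heat + 5  [with Heat=-7]  = 19; Downtime = 2Heat + 3Wear - 4  [with Heat=-7, Wear=19]  = 39.
Change = -30 − 39 = -69.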